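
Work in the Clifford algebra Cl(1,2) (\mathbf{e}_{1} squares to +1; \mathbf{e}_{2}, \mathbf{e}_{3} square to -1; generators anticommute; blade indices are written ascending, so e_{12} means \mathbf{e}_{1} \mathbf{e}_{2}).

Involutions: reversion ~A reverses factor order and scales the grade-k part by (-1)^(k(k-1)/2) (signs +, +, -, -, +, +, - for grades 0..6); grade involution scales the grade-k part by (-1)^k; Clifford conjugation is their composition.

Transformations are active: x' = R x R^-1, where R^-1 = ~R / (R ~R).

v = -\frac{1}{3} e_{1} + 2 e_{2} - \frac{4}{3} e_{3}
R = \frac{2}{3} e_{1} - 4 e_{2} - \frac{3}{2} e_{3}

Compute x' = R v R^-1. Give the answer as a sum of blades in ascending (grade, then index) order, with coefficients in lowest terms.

~R = \frac{2}{3} e_{1} - 4 e_{2} - \frac{3}{2} e_{3}, and R ~R = -\frac{641}{36}, so R^-1 = ~R / (-\frac{641}{36}).
R v = \frac{52}{9} - \frac{25}{18} e_{13} + \frac{25}{3} e_{23}
Answer: -\frac{191}{1923} e_{1} + \frac{382}{641} e_{2} + \frac{4436}{1923} e_{3}


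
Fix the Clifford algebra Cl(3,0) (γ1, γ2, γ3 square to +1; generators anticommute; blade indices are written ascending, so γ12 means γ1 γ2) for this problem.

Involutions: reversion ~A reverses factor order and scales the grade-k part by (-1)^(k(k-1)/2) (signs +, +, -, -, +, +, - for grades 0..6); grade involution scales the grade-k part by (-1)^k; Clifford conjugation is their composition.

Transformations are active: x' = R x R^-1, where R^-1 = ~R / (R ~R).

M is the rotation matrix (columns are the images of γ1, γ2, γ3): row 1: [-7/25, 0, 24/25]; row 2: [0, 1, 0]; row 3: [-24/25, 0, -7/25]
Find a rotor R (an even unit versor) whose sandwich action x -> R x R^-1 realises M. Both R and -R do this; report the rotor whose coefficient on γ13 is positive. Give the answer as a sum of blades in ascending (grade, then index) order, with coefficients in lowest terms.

Method: write R = a + b12*γ12 + b13*γ13 + b23*γ23 with a^2 + b12^2 + b13^2 + b23^2 = 1 (so R^-1 = ~R). Expanding the columns R e_j ~R gives tr M = 4a^2 - 1 and, from the antisymmetric part, M21 - M12 = -4a*b12, M13 - M31 = 4a*b13, M32 - M23 = -4a*b23.
Here tr M = 11/25, so a^2 = (1 + tr M)/4 = 9/25 and a = ±3/5. Taking a = 3/5: M21 - M12 = 0, M13 - M31 = 48/25, M32 - M23 = 0, giving b12 = 0, b13 = 4/5, b23 = 0, i.e. R = 3/5 + 4/5*γ13.
Its γ13 coefficient is already positive.
Answer: 3/5 + 4/5*γ13. Why the constraint matters: R and -R act identically through the sandwich — M has trace 11/25 either way — so only the sign condition on γ13 picks one of the two preimages.


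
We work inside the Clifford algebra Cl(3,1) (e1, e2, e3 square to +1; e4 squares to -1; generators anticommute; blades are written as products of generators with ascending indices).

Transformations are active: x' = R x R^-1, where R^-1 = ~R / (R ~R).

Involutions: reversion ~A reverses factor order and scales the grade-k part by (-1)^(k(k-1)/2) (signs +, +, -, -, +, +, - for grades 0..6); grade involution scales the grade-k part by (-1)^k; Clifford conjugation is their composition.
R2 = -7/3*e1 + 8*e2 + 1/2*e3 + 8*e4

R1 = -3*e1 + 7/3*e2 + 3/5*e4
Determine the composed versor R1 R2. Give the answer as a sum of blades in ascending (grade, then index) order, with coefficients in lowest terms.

Distribute over the terms of R1 (each basis-blade product reordered to ascending indices, repeated generators contracted through their squares):
(-3*e1) R2 = 7 - 24*e1 e2 - 3/2*e1 e3 - 24*e1 e4
(7/3*e2) R2 = 56/3 + 49/9*e1 e2 + 7/6*e2 e3 + 56/3*e2 e4
(3/5*e4) R2 = -24/5 + 7/5*e1 e4 - 24/5*e2 e4 - 3/10*e3 e4
Summing the partial products and collecting blades:
Answer: 313/15 - 167/9*e1 e2 - 3/2*e1 e3 - 113/5*e1 e4 + 7/6*e2 e3 + 208/15*e2 e4 - 3/10*e3 e4


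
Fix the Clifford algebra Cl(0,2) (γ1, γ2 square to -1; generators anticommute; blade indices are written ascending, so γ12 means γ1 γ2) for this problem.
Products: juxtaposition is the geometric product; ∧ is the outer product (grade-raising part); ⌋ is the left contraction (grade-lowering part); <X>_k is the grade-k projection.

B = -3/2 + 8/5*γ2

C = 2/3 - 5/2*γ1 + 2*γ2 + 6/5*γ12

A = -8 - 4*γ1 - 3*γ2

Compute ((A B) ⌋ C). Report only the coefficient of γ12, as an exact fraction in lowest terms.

step 1: 84/5 + 6*γ1 - 83/10*γ2 - 32/5*γ12
step 2: 1262/25 - 1299/25*γ1 + 132/5*γ2 + 504/25*γ12
Answer: 504/25


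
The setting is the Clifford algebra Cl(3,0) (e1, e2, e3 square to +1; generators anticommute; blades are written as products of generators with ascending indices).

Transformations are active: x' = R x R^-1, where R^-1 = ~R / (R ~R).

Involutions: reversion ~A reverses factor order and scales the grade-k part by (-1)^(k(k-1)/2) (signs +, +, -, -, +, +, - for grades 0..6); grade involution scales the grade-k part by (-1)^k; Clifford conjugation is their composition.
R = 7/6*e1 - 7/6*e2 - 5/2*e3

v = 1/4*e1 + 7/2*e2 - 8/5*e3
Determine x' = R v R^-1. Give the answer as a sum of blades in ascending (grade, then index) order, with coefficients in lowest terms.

~R = 7/6*e1 - 7/6*e2 - 5/2*e3, and R ~R = 323/36, so R^-1 = ~R / (323/36).
R v = 5/24 + 35/8*e1 e2 - 149/120*e1 e3 + 637/60*e2 e3
Answer: -253/1292*e1 - 1148/323*e2 + 4793/3230*e3


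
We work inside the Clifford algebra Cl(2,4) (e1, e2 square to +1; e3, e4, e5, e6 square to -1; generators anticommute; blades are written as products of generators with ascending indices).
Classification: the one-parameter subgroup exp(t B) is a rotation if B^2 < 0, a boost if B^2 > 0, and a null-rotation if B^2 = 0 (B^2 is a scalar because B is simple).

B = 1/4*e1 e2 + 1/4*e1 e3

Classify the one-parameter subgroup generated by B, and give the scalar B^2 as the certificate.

B^2 term by term: the squares give (1/4)^2*(e1 e2)^2 + (1/4)^2*(e1 e3)^2 = 1/16*(-1) + 1/16*(+1) = 0 (each basis 2-blade squares to minus the product of its generators' squares); cross terms between blades sharing an index anticommute and cancel. So B^2 = 0.
Answer: null-rotation, certificate B^2 = 0. Note: conjugating B changes its blade decomposition but never the scalar B^2 = 0, whose sign settles the classification.


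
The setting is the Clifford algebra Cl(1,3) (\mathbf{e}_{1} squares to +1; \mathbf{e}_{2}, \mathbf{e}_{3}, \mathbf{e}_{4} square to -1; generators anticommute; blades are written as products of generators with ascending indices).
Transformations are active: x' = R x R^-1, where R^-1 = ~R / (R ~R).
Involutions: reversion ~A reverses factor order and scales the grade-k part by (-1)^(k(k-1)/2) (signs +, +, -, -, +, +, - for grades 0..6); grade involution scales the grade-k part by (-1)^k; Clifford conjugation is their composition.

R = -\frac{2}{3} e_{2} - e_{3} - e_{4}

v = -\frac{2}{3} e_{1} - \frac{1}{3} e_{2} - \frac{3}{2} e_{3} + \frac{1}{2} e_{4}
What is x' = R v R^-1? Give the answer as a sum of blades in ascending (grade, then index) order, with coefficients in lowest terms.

~R = -\frac{2}{3} e_{2} - e_{3} - e_{4}, and R ~R = -\frac{22}{9}, so R^-1 = ~R / (-\frac{22}{9}).
R v = -\frac{11}{9} - \frac{4}{9} e_{1} e_{2} - \frac{2}{3} e_{1} e_{3} - \frac{2}{3} e_{1} e_{4} + \frac{2}{3} e_{2} e_{3} - \frac{2}{3} e_{2} e_{4} - 2 e_{3} e_{4}
Answer: \frac{2}{3} e_{1} - \frac{1}{3} e_{2} + \frac{1}{2} e_{3} - \frac{3}{2} e_{4}


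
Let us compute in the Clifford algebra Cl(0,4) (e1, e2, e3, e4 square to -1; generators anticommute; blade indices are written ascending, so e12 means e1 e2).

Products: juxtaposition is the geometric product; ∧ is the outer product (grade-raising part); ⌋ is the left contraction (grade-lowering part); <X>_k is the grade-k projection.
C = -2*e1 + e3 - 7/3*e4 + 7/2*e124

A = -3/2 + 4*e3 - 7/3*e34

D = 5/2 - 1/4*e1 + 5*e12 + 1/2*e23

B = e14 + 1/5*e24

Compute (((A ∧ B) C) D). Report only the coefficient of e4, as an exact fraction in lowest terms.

step 1: -3/2*e14 - 3/10*e24 - 4*e134 - 4/5*e234
step 2: -49/20*e1 - 119/20*e2 + 3*e4 - 98/15*e13 - 4*e14 - 238/15*e23 - 4/5*e24 - 8*e34 + 3/5*e124 + 3/2*e134 + 3/10*e234 - 8/5*e1234
step 3: 1757/240 - 287/8*e1 - 21/8*e2 + 553/120*e3 + 107/20*e4 - 1141/240*e12 - 287/3*e13 - 249/20*e14 - 7*e23 + 283/20*e24 - 449/40*e34 + 329/120*e123 + 349/20*e124 + 139/20*e134 - 97/20*e234 - 1837/40*e1234
Answer: 107/20


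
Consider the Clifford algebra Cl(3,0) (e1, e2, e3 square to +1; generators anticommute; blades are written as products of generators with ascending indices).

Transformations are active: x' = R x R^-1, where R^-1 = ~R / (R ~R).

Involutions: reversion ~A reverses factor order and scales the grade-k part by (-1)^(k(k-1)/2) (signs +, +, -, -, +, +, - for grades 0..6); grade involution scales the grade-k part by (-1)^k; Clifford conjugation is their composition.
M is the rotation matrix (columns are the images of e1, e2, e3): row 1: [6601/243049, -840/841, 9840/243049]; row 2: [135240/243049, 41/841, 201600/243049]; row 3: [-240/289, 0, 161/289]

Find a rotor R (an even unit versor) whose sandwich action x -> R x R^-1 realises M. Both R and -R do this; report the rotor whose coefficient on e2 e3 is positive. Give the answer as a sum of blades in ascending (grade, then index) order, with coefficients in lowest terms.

Method: write R = a + b12*e1 e2 + b13*e1 e3 + b23*e2 e3 with a^2 + b12^2 + b13^2 + b23^2 = 1 (so R^-1 = ~R). Expanding the columns R e_j ~R gives tr M = 4a^2 - 1 and, from the antisymmetric part, M21 - M12 = -4a*b12, M13 - M31 = 4a*b13, M32 - M23 = -4a*b23.
Here tr M = 153851/243049, so a^2 = (1 + tr M)/4 = 99225/243049 and a = ±315/493. Taking a = 315/493: M21 - M12 = 378000/243049, M13 - M31 = 211680/243049, M32 - M23 = -201600/243049, giving b12 = -300/493, b13 = 168/493, b23 = 160/493, i.e. R = 315/493 - 300/493*e1 e2 + 168/493*e1 e3 + 160/493*e2 e3.
Its e2 e3 coefficient is already positive.
Answer: 315/493 - 300/493*e1 e2 + 168/493*e1 e3 + 160/493*e2 e3. Key observation: the double cover Spin(3) -> SO(3) sends R and -R to the same matrix (trace 153851/243049 here), so the stated sign of the e2 e3 coefficient is what selects one sheet.


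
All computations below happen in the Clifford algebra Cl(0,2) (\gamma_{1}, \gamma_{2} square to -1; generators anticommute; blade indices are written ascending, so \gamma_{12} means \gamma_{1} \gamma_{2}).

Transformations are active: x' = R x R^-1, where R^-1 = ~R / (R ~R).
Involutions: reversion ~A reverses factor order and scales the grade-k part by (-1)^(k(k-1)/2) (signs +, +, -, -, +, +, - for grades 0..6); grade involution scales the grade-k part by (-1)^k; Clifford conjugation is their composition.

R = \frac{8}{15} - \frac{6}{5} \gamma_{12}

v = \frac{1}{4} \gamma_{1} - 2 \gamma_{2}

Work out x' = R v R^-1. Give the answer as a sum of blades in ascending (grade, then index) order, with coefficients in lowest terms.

~R = \frac{8}{15} + \frac{6}{5} \gamma_{12}, and R ~R = \frac{388}{225}, so R^-1 = ~R / (\frac{388}{225}).
R v = -\frac{34}{15} \gamma_{1} - \frac{41}{30} \gamma_{2}
Answer: -\frac{641}{388} \gamma_{1} + \frac{112}{97} \gamma_{2}


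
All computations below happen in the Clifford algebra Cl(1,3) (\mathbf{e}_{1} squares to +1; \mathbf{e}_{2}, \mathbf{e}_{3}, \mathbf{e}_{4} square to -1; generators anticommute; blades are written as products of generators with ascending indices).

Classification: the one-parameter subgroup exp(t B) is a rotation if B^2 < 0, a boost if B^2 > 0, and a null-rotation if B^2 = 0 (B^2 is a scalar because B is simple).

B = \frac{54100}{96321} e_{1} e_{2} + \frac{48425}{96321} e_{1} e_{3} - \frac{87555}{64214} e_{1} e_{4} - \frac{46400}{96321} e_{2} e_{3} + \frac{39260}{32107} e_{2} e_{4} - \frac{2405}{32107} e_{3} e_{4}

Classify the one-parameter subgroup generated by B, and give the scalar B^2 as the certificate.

B^2 term by term: the squares give (\frac{54100}{96321})^2*(e_{1} e_{2})^2 + (\frac{48425}{96321})^2*(e_{1} e_{3})^2 + (-\frac{87555}{64214})^2*(e_{1} e_{4})^2 + (-\frac{46400}{96321})^2*(e_{2} e_{3})^2 + (\frac{39260}{32107})^2*(e_{2} e_{4})^2 + (-\frac{2405}{32107})^2*(e_{3} e_{4})^2 = \frac{2926810000}{9277735041}*(+1) + \frac{2344980625}{9277735041}*(+1) + \frac{7665878025}{4123437796}*(+1) + \frac{2152960000}{9277735041}*(-1) + \frac{1541347600}{1030859449}*(-1) + \frac{5784025}{1030859449}*(-1) = \frac{25}{36} (each basis 2-blade squares to minus the product of its generators' squares); cross terms between blades sharing an index anticommute and cancel; the commuting (index-disjoint) pairs give grade-4 terms 2*c*c'*(blade product), which cancel blade by blade — e_{1} e_{2} e_{3} e_{4}: -\frac{260221000}{3092578347} - \frac{3802331000}{3092578347} + \frac{1354184000}{1030859449} = 0 — confirming B is simple. So B^2 = \frac{25}{36}.
Answer: boost, certificate B^2 = \frac{25}{36}. The class reads off the invariant scalar \frac{25}{36} directly.


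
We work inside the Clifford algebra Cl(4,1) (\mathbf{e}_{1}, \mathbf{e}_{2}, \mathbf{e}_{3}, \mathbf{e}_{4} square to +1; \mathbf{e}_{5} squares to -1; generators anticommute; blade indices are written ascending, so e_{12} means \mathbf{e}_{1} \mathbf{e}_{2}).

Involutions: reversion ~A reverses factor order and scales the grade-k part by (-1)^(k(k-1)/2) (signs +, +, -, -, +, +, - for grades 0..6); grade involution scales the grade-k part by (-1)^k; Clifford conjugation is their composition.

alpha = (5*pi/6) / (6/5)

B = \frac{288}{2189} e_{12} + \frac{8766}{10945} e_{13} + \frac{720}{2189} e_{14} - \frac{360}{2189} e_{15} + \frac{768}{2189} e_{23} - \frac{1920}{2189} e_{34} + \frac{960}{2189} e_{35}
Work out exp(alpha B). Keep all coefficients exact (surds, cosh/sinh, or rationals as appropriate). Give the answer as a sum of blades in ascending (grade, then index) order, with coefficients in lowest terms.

B^2 term by term: the squares give (\frac{288}{2189})^2*(e_{12})^2 + (\frac{8766}{10945})^2*(e_{13})^2 + (\frac{720}{2189})^2*(e_{14})^2 + (-\frac{360}{2189})^2*(e_{15})^2 + (\frac{768}{2189})^2*(e_{23})^2 + (-\frac{1920}{2189})^2*(e_{34})^2 + (\frac{960}{2189})^2*(e_{35})^2 = \frac{82944}{4791721}*(-1) + \frac{76842756}{119793025}*(-1) + \frac{518400}{4791721}*(-1) + \frac{129600}{4791721}*(+1) + \frac{589824}{4791721}*(-1) + \frac{3686400}{4791721}*(-1) + \frac{921600}{4791721}*(+1) = -\frac{36}{25} (each basis 2-blade squares to minus the product of its generators' squares); cross terms between blades sharing an index anticommute and cancel; the commuting (index-disjoint) pairs give grade-4 terms 2*c*c'*(blade product), which cancel blade by blade — e_{1234}: -\frac{1105920}{4791721} + \frac{1105920}{4791721} = 0; e_{1235}: \frac{552960}{4791721} - \frac{552960}{4791721} = 0; e_{1345}: -\frac{1382400}{4791721} + \frac{1382400}{4791721} = 0 — confirming B is simple. So B^2 = -\frac{36}{25}.
B^2 = -\frac{36}{25} — since the square is negative, the closed form is circular: l = \frac{6}{5}, alpha*l = \frac{5 \pi}{6}, so exp(alpha B) = cos(\frac{5 \pi}{6}) + (sin(\frac{5 \pi}{6})/(\frac{6}{5}))*B = - \frac{\sqrt{3}}{2} + (\frac{5}{12})*B.
Answer: - \frac{\sqrt{3}}{2} + \frac{120}{2189} e_{12} + \frac{1461}{4378} e_{13} + \frac{300}{2189} e_{14} - \frac{150}{2189} e_{15} + \frac{320}{2189} e_{23} - \frac{800}{2189} e_{34} + \frac{400}{2189} e_{35}


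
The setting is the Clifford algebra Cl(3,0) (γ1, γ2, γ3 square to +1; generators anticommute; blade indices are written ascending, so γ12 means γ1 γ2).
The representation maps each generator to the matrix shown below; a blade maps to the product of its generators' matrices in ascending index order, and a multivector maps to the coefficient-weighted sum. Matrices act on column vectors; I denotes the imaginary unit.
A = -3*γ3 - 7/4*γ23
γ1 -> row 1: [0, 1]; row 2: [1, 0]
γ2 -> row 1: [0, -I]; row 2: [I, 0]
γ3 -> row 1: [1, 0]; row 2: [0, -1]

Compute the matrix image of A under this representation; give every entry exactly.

Bivector images (products of the table entries): rho(γ23) = rho(γ2)rho(γ3) = row 1: [0, I]; row 2: [I, 0].
M = (-3)*rho(γ3) + (-7/4)*rho(γ23), summed entrywise:
Answer: row 1: [-3, -7*I/4]; row 2: [-7*I/4, 3]


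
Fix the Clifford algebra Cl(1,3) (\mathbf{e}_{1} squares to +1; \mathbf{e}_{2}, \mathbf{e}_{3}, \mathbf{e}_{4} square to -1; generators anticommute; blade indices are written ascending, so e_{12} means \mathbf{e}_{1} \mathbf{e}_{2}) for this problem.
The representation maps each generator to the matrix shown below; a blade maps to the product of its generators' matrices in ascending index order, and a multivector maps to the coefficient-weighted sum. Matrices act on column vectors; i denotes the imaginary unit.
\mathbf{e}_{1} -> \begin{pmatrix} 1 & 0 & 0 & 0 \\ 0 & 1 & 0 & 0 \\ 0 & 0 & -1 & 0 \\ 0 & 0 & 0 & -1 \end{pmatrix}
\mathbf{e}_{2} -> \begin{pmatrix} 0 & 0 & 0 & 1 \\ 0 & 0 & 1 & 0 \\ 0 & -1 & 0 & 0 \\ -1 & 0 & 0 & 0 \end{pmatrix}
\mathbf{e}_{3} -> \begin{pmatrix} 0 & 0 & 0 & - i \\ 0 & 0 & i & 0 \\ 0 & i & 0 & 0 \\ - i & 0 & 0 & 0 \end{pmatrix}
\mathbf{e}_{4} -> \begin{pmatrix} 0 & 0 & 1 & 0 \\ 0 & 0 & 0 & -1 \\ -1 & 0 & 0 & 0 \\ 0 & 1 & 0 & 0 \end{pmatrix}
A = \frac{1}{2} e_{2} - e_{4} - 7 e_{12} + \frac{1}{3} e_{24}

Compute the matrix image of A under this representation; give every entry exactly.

Bivector images (products of the table entries): rho(e_{12}) = rho(\mathbf{e}_{1})rho(\mathbf{e}_{2}) = \begin{pmatrix} 0 & 0 & 0 & 1 \\ 0 & 0 & 1 & 0 \\ 0 & 1 & 0 & 0 \\ 1 & 0 & 0 & 0 \end{pmatrix}; rho(e_{24}) = rho(\mathbf{e}_{2})rho(\mathbf{e}_{4}) = \begin{pmatrix} 0 & 1 & 0 & 0 \\ -1 & 0 & 0 & 0 \\ 0 & 0 & 0 & 1 \\ 0 & 0 & -1 & 0 \end{pmatrix}.
M = (\frac{1}{2})*rho(e_{2}) + (-1)*rho(e_{4}) + (-7)*rho(e_{12}) + (\frac{1}{3})*rho(e_{24}), summed entrywise:
Answer: \begin{pmatrix} 0 & \frac{1}{3} & -1 & - \frac{13}{2} \\ - \frac{1}{3} & 0 & - \frac{13}{2} & 1 \\ 1 & - \frac{15}{2} & 0 & \frac{1}{3} \\ - \frac{15}{2} & -1 & - \frac{1}{3} & 0 \end{pmatrix}


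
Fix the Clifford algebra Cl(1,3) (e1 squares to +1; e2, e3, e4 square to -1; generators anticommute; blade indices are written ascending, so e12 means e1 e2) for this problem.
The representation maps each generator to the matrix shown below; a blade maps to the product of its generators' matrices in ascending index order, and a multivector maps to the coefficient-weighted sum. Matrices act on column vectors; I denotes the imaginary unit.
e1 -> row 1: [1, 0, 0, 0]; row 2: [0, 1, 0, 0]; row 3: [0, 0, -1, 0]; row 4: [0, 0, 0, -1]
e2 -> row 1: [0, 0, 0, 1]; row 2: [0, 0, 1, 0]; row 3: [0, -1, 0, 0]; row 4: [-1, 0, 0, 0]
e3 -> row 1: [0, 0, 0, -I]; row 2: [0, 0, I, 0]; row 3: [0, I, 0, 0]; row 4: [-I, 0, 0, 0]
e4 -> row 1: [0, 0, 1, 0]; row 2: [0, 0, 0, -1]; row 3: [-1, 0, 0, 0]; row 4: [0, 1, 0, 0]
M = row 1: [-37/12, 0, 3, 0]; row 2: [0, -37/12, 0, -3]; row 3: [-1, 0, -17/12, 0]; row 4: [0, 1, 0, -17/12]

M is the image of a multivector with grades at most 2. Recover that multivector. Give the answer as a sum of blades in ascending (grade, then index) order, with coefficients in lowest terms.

Method: the blade images are trace-orthogonal — tr(rho(e_A) rho(e_B)^-1) = 4 if A = B and 0 otherwise — and rho(e_A)^-1 = (e_A)^2 * rho(e_A) with (e_A)^2 = +1 or -1, so the coefficient of e_A in the preimage is (e_A)^2 * tr(M rho(e_A))/4.
Nonzero projections over blades of grade <= 2: 1: (1)^2 = +1, tr(M 1) = -9, coefficient -9/4; e1: (e1)^2 = +1, tr(M rho(e1)) = -10/3, coefficient -5/6; e4: (e4)^2 = -1, tr(M rho(e4)) = -8, coefficient 2; e14: (e14)^2 = +1, tr(M rho(e14)) = 4, coefficient 1. Every other blade of grade <= 2 projects to 0.
Answer: -9/4 - 5/6*e1 + 2*e4 + e14


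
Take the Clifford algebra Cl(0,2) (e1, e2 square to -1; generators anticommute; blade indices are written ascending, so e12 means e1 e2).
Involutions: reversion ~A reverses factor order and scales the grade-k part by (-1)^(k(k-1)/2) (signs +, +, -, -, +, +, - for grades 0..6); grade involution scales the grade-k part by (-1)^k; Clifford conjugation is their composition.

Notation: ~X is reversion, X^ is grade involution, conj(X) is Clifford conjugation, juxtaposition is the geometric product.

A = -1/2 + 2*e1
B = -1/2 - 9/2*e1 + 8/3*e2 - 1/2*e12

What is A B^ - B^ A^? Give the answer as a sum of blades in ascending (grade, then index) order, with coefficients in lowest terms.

first term: -35/4 - 13/4*e1 + 7/3*e2 - 61/12*e12
second term: 37/4 - 5/4*e1 + 7/3*e2 - 61/12*e12
Answer: -18 - 2*e1


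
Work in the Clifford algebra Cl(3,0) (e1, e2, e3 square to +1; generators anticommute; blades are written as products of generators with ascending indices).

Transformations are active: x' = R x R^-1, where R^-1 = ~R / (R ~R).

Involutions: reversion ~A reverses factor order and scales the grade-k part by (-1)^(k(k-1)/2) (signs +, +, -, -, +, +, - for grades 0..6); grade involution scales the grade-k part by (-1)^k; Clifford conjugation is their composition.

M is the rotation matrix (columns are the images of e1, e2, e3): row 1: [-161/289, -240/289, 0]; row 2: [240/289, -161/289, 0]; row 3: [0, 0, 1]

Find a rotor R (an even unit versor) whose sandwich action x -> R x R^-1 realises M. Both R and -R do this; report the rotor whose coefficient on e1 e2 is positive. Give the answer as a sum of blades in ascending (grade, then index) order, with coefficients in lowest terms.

Method: write R = a + b12*e1 e2 + b13*e1 e3 + b23*e2 e3 with a^2 + b12^2 + b13^2 + b23^2 = 1 (so R^-1 = ~R). Expanding the columns R e_j ~R gives tr M = 4a^2 - 1 and, from the antisymmetric part, M21 - M12 = -4a*b12, M13 - M31 = 4a*b13, M32 - M23 = -4a*b23.
Here tr M = -33/289, so a^2 = (1 + tr M)/4 = 64/289 and a = ±8/17. Taking a = 8/17: M21 - M12 = 480/289, M13 - M31 = 0, M32 - M23 = 0, giving b12 = -15/17, b13 = 0, b23 = 0, i.e. R = 8/17 - 15/17*e1 e2.
Its e1 e2 coefficient is negative, so report the other preimage -R.
Answer: -8/17 + 15/17*e1 e2. Uniqueness: Spin(3) -> SO(3) maps R and -R to the same rotation of trace -33/289; fixing the sign of the e1 e2 coefficient removes the ambiguity.


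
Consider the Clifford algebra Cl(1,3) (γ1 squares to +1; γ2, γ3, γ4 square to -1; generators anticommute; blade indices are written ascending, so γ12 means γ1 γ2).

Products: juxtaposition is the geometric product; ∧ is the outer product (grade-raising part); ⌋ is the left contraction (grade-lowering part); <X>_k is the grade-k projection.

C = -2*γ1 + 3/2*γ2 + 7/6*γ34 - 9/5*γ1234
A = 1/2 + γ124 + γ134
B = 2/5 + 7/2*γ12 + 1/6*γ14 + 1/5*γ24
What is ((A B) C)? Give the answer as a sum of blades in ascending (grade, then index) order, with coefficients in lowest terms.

step 1: 1/5 - 1/5*γ1 - 1/6*γ2 - 1/6*γ3 + 7/2*γ4 + 7/4*γ12 + 1/12*γ14 + 1/10*γ24 - 1/5*γ123 + 2/5*γ124 + 2/5*γ134 + 7/2*γ234
step 2: 13/20 + 337/120*γ1 + 131/300*γ2 + 1009/300*γ3 + 34/225*γ4 - 19/30*γ12 - 1289/1800*γ13 + 38/5*γ14 + 37/60*γ23 - 121/20*γ24 - 269/30*γ34 - 35/6*γ123 - 47/120*γ124 + 1/15*γ134 + 149/900*γ234 + 5569/600*γ1234
Answer: 13/20 + 337/120*γ1 + 131/300*γ2 + 1009/300*γ3 + 34/225*γ4 - 19/30*γ12 - 1289/1800*γ13 + 38/5*γ14 + 37/60*γ23 - 121/20*γ24 - 269/30*γ34 - 35/6*γ123 - 47/120*γ124 + 1/15*γ134 + 149/900*γ234 + 5569/600*γ1234


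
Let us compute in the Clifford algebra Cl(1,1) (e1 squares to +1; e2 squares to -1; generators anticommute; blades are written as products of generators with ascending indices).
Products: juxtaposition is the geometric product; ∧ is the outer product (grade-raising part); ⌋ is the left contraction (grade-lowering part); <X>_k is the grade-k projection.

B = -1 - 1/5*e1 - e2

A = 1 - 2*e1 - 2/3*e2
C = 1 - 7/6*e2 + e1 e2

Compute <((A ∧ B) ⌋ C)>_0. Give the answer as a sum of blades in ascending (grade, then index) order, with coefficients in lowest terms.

step 1: -1 + 9/5*e1 - 1/3*e2 + 28/15*e1 e2
step 2: 43/90 - 1/3*e1 + 89/30*e2 - e1 e2
step 3: 43/90
Answer: 43/90


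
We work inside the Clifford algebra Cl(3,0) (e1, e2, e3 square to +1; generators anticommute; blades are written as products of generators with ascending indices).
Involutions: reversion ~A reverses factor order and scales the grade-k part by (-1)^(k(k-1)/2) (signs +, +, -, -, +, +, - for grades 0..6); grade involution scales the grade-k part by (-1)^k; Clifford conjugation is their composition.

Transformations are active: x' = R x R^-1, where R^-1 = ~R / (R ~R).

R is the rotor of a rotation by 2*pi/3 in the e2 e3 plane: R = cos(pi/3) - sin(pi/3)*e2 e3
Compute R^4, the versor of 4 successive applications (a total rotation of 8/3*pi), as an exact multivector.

Half-angle bookkeeping: 4 applications in e2 e3 add up to rotor phase 4*pi/3 = 4*pi/3, so R^4 = cos(4*pi/3) - sin(4*pi/3)*e2 e3.
cos(4*pi/3) = -1/2 and sin(4*pi/3) = -sqrt(3)/2, so R^4 = -1/2 + sqrt(3)/2*e2 e3. The net rotation is 2/3*pi (after discarding 1 full turn, each of which contributes a factor -1 to the rotor); the rotor keeps the half-angle phase exactly.
Answer: -1/2 + sqrt(3)/2*e2 e3


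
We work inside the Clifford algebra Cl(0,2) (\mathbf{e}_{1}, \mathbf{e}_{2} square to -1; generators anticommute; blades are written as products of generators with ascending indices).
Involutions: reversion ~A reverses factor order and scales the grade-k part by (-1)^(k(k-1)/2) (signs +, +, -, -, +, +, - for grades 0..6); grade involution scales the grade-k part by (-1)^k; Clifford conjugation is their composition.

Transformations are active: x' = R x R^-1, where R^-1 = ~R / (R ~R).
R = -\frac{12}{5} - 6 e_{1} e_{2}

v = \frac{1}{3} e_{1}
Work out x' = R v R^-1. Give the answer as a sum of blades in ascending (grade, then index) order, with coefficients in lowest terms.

~R = -\frac{12}{5} + 6 e_{1} e_{2}, and R ~R = \frac{1044}{25}, so R^-1 = ~R / (\frac{1044}{25}).
R v = -\frac{4}{5} e_{1} - 2 e_{2}
Answer: -\frac{7}{29} e_{1} + \frac{20}{87} e_{2}


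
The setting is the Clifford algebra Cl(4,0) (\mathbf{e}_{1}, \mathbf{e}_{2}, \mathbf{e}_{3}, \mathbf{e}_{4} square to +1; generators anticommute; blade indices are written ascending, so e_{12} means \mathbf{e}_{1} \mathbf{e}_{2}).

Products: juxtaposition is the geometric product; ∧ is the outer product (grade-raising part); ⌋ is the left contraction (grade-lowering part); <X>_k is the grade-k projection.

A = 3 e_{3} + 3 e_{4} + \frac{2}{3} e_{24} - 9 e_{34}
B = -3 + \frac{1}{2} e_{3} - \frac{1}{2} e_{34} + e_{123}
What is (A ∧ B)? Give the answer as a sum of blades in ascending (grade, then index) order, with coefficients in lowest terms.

step 1: -9 e_{3} - 9 e_{4} - 2 e_{24} + \frac{51}{2} e_{34} - \frac{1}{3} e_{234} - 3 e_{1234}
Answer: -9 e_{3} - 9 e_{4} - 2 e_{24} + \frac{51}{2} e_{34} - \frac{1}{3} e_{234} - 3 e_{1234}


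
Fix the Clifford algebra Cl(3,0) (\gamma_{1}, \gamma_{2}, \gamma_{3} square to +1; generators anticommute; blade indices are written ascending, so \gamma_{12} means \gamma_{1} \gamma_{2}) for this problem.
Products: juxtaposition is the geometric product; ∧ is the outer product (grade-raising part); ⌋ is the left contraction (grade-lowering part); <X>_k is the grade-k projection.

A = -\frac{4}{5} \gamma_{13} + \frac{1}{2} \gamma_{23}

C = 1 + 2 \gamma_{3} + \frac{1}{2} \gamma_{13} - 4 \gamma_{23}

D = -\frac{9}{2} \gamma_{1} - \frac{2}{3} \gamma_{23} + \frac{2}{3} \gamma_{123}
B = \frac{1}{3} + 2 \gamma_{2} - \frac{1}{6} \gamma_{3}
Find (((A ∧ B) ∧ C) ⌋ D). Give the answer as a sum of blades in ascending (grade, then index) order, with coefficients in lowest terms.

step 1: -\frac{4}{15} \gamma_{13} + \frac{1}{6} \gamma_{23} + \frac{8}{5} \gamma_{123}
step 2: -\frac{4}{15} \gamma_{13} + \frac{1}{6} \gamma_{23} + \frac{8}{5} \gamma_{123}
step 3: -\frac{43}{45} - \frac{1}{9} \gamma_{1} - \frac{8}{45} \gamma_{2}
Answer: -\frac{43}{45} - \frac{1}{9} \gamma_{1} - \frac{8}{45} \gamma_{2}


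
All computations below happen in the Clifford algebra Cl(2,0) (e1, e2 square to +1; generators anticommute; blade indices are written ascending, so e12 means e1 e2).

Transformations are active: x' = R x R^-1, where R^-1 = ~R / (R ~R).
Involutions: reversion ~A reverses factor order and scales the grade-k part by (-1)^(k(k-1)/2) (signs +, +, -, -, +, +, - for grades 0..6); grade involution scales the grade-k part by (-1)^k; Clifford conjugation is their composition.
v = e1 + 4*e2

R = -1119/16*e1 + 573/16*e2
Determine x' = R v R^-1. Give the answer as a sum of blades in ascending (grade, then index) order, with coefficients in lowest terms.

~R = -1119/16*e1 + 573/16*e2, and R ~R = 790245/128, so R^-1 = ~R / (790245/128).
R v = 1173/16 - 5049/16*e12
Answer: -13744/5165*e1 - 16267/5165*e2


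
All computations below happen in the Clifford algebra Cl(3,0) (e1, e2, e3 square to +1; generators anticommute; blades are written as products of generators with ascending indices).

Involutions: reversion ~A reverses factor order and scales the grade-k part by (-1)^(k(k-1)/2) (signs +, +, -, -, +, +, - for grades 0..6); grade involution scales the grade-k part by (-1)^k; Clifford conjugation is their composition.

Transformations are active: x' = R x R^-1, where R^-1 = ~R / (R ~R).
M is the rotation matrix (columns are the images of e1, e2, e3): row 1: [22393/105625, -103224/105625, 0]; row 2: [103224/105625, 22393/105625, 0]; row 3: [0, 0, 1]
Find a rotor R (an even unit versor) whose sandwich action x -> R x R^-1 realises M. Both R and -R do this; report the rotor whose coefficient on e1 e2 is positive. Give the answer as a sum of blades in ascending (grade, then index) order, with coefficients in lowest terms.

Method: write R = a + b12*e1 e2 + b13*e1 e3 + b23*e2 e3 with a^2 + b12^2 + b13^2 + b23^2 = 1 (so R^-1 = ~R). Expanding the columns R e_j ~R gives tr M = 4a^2 - 1 and, from the antisymmetric part, M21 - M12 = -4a*b12, M13 - M31 = 4a*b13, M32 - M23 = -4a*b23.
Here tr M = 150411/105625, so a^2 = (1 + tr M)/4 = 64009/105625 and a = ±253/325. Taking a = 253/325: M21 - M12 = 206448/105625, M13 - M31 = 0, M32 - M23 = 0, giving b12 = -204/325, b13 = 0, b23 = 0, i.e. R = 253/325 - 204/325*e1 e2.
Its e1 e2 coefficient is negative, so report the other preimage -R.
Answer: -253/325 + 204/325*e1 e2. Key observation: the double cover Spin(3) -> SO(3) sends R and -R to the same matrix (trace 150411/105625 here), so the stated sign of the e1 e2 coefficient is what selects one sheet.


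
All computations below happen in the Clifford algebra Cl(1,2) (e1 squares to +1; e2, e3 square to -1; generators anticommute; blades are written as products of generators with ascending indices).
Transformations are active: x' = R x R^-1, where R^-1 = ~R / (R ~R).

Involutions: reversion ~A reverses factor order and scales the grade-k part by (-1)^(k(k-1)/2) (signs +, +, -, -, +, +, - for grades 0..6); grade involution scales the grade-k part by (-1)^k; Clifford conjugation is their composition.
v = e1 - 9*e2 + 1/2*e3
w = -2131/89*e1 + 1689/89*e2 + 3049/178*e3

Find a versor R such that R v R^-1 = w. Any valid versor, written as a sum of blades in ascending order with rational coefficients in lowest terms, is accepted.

Why this works: both vectors square to -321/4, so q(v) = q(w) and R = v + w = -2042/89*e1 + 888/89*e2 + 1569/89*e3 carries v to w — its own direction survives, the complement (v - w)/2 flips.
Answer: -2042/89*e1 + 888/89*e2 + 1569/89*e3


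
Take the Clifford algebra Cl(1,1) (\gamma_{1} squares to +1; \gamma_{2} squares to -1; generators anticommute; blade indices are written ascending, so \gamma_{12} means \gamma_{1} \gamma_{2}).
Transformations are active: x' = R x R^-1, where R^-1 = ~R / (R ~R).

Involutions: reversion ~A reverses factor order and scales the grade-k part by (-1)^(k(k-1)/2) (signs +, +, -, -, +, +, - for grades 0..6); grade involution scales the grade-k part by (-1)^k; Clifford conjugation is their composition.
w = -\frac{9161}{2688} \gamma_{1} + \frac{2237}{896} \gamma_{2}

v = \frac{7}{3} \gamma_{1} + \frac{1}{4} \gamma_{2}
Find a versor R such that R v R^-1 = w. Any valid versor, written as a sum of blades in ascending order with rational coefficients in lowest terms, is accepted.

Here q(v) = q(w) = \frac{775}{144}; the classical choice R = v + w = -\frac{963}{896} \gamma_{1} + \frac{2461}{896} \gamma_{2} then realises v -> w under the sandwich.
Answer: -\frac{963}{896} \gamma_{1} + \frac{2461}{896} \gamma_{2}


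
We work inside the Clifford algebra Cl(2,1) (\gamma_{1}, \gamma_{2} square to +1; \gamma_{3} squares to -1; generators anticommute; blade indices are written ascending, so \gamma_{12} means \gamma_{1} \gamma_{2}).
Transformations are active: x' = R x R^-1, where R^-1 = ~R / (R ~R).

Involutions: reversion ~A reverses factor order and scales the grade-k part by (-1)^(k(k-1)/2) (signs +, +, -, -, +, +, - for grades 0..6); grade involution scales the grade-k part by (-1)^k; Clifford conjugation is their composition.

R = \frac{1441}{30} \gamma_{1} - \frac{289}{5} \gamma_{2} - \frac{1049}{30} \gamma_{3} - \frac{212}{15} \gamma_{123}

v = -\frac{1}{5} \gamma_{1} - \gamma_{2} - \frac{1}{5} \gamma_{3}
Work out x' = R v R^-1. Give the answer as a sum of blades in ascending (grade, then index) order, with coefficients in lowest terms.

~R = \frac{1441}{30} \gamma_{1} - \frac{289}{5} \gamma_{2} - \frac{1049}{30} \gamma_{3} + \frac{212}{15} \gamma_{123}, and R ~R = \frac{190153}{45}, so R^-1 = ~R / (\frac{190153}{45}).
R v = \frac{206}{5} - \frac{3121}{50} \gamma_{12} - \frac{461}{15} \gamma_{13} - \frac{1029}{50} \gamma_{23}
Answer: \frac{1973}{1975} \gamma_{1} + \frac{31}{395} \gamma_{2} - \frac{127}{1975} \gamma_{3}


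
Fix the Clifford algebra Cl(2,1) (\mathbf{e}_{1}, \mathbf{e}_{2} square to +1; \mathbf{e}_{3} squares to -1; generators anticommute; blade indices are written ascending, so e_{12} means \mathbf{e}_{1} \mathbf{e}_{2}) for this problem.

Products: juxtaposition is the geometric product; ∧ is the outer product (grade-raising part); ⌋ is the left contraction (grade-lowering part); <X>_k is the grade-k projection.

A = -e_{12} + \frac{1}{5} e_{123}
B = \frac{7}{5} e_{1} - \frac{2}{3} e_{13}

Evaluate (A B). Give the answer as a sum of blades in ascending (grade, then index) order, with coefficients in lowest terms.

step 1: \frac{23}{15} e_{2} - \frac{29}{75} e_{23}
Answer: \frac{23}{15} e_{2} - \frac{29}{75} e_{23}


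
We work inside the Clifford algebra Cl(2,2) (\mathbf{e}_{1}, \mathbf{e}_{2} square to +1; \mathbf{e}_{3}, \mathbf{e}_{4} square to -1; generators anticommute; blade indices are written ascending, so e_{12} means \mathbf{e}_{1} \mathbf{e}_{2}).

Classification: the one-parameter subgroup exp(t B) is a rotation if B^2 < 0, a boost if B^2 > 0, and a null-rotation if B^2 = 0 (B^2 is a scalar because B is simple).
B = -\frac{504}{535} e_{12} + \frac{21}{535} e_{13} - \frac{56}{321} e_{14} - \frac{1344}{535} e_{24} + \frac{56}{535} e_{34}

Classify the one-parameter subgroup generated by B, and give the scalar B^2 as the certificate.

B^2 term by term: the squares give (-\frac{504}{535})^2*(e_{12})^2 + (\frac{21}{535})^2*(e_{13})^2 + (-\frac{56}{321})^2*(e_{14})^2 + (-\frac{1344}{535})^2*(e_{24})^2 + (\frac{56}{535})^2*(e_{34})^2 = \frac{254016}{286225}*(-1) + \frac{441}{286225}*(+1) + \frac{3136}{103041}*(+1) + \frac{1806336}{286225}*(+1) + \frac{3136}{286225}*(-1) = \frac{49}{9} (each basis 2-blade squares to minus the product of its generators' squares); cross terms between blades sharing an index anticommute and cancel; the commuting (index-disjoint) pairs give grade-4 terms 2*c*c'*(blade product), which cancel blade by blade — e_{1234}: -\frac{56448}{286225} + \frac{56448}{286225} = 0 — confirming B is simple. So B^2 = \frac{49}{9}.
Answer: boost, certificate B^2 = \frac{49}{9}. Key observation: B^2 = \frac{49}{9} is a conjugation invariant, so its sign decides the class regardless of the surface form of B.


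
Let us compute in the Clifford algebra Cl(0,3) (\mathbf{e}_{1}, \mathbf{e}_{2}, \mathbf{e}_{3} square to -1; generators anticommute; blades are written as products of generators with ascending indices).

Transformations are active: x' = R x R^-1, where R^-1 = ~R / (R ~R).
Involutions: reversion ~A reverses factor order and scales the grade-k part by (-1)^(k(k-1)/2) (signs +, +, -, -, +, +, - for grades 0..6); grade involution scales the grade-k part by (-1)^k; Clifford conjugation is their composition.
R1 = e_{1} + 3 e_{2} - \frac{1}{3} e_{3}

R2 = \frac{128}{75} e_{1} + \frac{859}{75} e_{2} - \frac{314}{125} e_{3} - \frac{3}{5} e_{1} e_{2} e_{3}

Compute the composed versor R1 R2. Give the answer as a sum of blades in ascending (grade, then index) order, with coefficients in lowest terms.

Distribute over the terms of R1 (each basis-blade product reordered to ascending indices, repeated generators contracted through their squares):
(e_{1}) R2 = -\frac{128}{75} + \frac{859}{75} e_{1} e_{2} - \frac{314}{125} e_{1} e_{3} + \frac{3}{5} e_{2} e_{3}
(3 e_{2}) R2 = -\frac{859}{25} - \frac{128}{25} e_{1} e_{2} - \frac{9}{5} e_{1} e_{3} - \frac{942}{125} e_{2} e_{3}
(-\frac{1}{3} e_{3}) R2 = -\frac{314}{375} - \frac{1}{5} e_{1} e_{2} + \frac{128}{225} e_{1} e_{3} + \frac{859}{225} e_{2} e_{3}
Summing the partial products and collecting blades:
Answer: -\frac{4613}{125} + \frac{92}{15} e_{1} e_{2} - \frac{4211}{1125} e_{1} e_{3} - \frac{3508}{1125} e_{2} e_{3}


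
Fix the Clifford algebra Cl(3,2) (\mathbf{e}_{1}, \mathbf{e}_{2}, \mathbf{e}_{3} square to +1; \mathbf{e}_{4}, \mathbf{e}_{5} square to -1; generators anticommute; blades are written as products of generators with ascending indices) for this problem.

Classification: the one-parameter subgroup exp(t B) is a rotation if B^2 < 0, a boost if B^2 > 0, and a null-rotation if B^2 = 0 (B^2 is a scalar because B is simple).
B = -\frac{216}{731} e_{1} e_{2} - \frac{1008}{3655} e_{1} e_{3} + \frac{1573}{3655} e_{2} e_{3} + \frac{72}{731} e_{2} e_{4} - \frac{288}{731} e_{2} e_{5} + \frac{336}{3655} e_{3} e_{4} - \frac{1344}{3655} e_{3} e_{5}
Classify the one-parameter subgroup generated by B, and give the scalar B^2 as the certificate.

B^2 term by term: the squares give (-\frac{216}{731})^2*(e_{1} e_{2})^2 + (-\frac{1008}{3655})^2*(e_{1} e_{3})^2 + (\frac{1573}{3655})^2*(e_{2} e_{3})^2 + (\frac{72}{731})^2*(e_{2} e_{4})^2 + (-\frac{288}{731})^2*(e_{2} e_{5})^2 + (\frac{336}{3655})^2*(e_{3} e_{4})^2 + (-\frac{1344}{3655})^2*(e_{3} e_{5})^2 = \frac{46656}{534361}*(-1) + \frac{1016064}{13359025}*(-1) + \frac{2474329}{13359025}*(-1) + \frac{5184}{534361}*(+1) + \frac{82944}{534361}*(+1) + \frac{112896}{13359025}*(+1) + \frac{1806336}{13359025}*(+1) = -\frac{1}{25} (each basis 2-blade squares to minus the product of its generators' squares); cross terms between blades sharing an index anticommute and cancel; the commuting (index-disjoint) pairs give grade-4 terms 2*c*c'*(blade product), which cancel blade by blade — e_{1} e_{2} e_{3} e_{4}: -\frac{145152}{2671805} + \frac{145152}{2671805} = 0; e_{1} e_{2} e_{3} e_{5}: \frac{580608}{2671805} - \frac{580608}{2671805} = 0; e_{2} e_{3} e_{4} e_{5}: \frac{193536}{2671805} - \frac{193536}{2671805} = 0 — confirming B is simple. So B^2 = -\frac{1}{25}.
Answer: rotation, certificate B^2 = -\frac{1}{25}. Because -\frac{1}{25} is invariant under every versor sandwich, the classification follows from its sign alone.


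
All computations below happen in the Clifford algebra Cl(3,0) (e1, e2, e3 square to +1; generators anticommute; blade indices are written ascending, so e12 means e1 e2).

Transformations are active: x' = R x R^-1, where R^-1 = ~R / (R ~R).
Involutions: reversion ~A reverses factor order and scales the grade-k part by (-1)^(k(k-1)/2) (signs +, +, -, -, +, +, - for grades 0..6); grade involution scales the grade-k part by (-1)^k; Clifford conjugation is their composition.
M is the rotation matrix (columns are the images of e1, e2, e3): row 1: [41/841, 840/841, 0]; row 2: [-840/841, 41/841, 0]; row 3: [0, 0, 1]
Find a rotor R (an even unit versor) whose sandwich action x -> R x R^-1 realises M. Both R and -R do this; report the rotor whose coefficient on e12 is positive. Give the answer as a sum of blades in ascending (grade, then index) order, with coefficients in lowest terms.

Method: write R = a + b12*e12 + b13*e13 + b23*e23 with a^2 + b12^2 + b13^2 + b23^2 = 1 (so R^-1 = ~R). Expanding the columns R e_j ~R gives tr M = 4a^2 - 1 and, from the antisymmetric part, M21 - M12 = -4a*b12, M13 - M31 = 4a*b13, M32 - M23 = -4a*b23.
Here tr M = 923/841, so a^2 = (1 + tr M)/4 = 441/841 and a = ±21/29. Taking a = 21/29: M21 - M12 = -1680/841, M13 - M31 = 0, M32 - M23 = 0, giving b12 = 20/29, b13 = 0, b23 = 0, i.e. R = 21/29 + 20/29*e12.
Its e12 coefficient is already positive.
Answer: 21/29 + 20/29*e12. Recall the cover is two-to-one: with M of trace 923/841, both preimages act alike, and the stated e12 sign chooses the sheet.
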